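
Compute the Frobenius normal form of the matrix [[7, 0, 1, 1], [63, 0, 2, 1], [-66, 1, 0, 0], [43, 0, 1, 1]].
R = [[0, 0, 0, -36], [1, 0, 0, 48], [0, 1, 0, -28], [0, 0, 1, 8]]

The invariant factors of A (the non-unit diagonal entries of the Smith normal form of xI - A over ℚ[x]) are (x^2 - 4x + 6)^2, each dividing the next. The characteristic polynomial is their product, (x^2 - 4x + 6)^2.

The rational canonical form is the block-diagonal matrix of companion matrices C(f_i):
R = [[0, 0, 0, -36], [1, 0, 0, 48], [0, 1, 0, -28], [0, 0, 1, 8]].

Note the characteristic polynomial does not split into linear factors over ℚ, so A has no Jordan form over ℚ; the rational canonical form exists over any field.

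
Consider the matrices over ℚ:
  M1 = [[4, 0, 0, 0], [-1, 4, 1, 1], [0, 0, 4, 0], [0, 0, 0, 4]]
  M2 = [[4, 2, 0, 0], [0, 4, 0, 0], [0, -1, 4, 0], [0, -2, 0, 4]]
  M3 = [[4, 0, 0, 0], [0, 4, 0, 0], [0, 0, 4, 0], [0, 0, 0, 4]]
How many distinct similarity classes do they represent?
Characteristic polynomials: χ_{M1} = (x - 4)^4, χ_{M2} = (x - 4)^4, χ_{M3} = (x - 4)^4.

{M1, M2}: invariant factors x - 4, x - 4, (x - 4)^2.

{M3}: invariant factors x - 4, x - 4, x - 4, x - 4.

Matrices are similar if and only if their invariant-factor lists agree; the partition into similarity classes is {M1, M2}, {M3}.

2 classes: {M1, M2}, {M3}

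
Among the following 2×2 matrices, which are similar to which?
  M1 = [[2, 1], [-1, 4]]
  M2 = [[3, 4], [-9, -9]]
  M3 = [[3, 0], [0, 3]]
Characteristic polynomials: χ_{M1} = (x - 3)^2, χ_{M2} = (x + 3)^2, χ_{M3} = (x - 3)^2.

{M1}: invariant factors (x - 3)^2.

{M2}: invariant factors (x + 3)^2.

{M3}: invariant factors x - 3, x - 3.

Matrices are similar if and only if their invariant-factor lists agree; the partition into similarity classes is {M1}, {M2}, {M3}.

3 classes: {M1}, {M2}, {M3}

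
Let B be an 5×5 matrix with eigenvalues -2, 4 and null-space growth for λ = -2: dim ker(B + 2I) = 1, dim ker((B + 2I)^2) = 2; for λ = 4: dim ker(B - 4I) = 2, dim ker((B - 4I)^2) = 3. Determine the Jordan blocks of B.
λ = -2: successive nullity increments [1, 1] count blocks of size ≥ k; block sizes are [2].
λ = 4: successive nullity increments [2, 1] count blocks of size ≥ k; block sizes are [2, 1].

Jordan blocks: (-2, 2), (4, 2), (4, 1)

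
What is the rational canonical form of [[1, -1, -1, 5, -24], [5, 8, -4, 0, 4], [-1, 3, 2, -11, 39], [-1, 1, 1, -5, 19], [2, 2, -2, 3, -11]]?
The invariant factors of A (the non-unit diagonal entries of the Smith normal form of xI - A over ℚ[x]) are (x - 1)^2(x + 1)^2(x + 5), each dividing the next. The characteristic polynomial is their product, (x - 1)^2(x + 1)^2(x + 5).

The rational canonical form is the block-diagonal matrix of companion matrices C(f_i):
R = [[0, 0, 0, 0, -5], [1, 0, 0, 0, -1], [0, 1, 0, 0, 10], [0, 0, 1, 0, 2], [0, 0, 0, 1, -5]].

R = [[0, 0, 0, 0, -5], [1, 0, 0, 0, -1], [0, 1, 0, 0, 10], [0, 0, 1, 0, 2], [0, 0, 0, 1, -5]]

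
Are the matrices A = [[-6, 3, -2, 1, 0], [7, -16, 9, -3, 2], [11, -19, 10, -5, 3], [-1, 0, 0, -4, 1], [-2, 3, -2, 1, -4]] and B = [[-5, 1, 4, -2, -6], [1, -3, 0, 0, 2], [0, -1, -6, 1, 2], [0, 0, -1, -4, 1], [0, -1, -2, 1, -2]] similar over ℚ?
Two matrices over a field are similar if and only if they have the same invariant factors.

Both A and B have characteristic polynomial (x + 4)^5 and minimal polynomial (x + 4)^3. Computing further, both have invariant factors (x + 4)^2, (x + 4)^3. Hence A and B are similar.

Yes.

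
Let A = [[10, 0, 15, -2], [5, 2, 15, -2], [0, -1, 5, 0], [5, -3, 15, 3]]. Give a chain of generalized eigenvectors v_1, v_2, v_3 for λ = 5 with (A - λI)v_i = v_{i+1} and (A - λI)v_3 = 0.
We seek v_1 ∈ ker((A - 5I)^3) \ ker((A - 5I)^2), then set v_{i+1} = (A - 5I) v_i.

One such chain is v_1 = [[-2, 0, 1, 2]]^T, v_2 = [[1, 1, 0, 1]]^T, v_3 = [[3, 0, -1, 0]]^T. Check: (A - 5I) v_3 = [[0, 0, 0, 0]]^T = 0.

v_1 = [[-2, 0, 1, 2]]^T, v_2 = [[1, 1, 0, 1]]^T, v_3 = [[3, 0, -1, 0]]^T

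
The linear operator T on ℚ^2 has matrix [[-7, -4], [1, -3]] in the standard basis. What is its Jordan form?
The characteristic polynomial is det(xI - A) = (x + 5)^2, so the eigenvalues are -5 (algebraic multiplicity 2).

For λ = -5: rank(A + 5I) = 1, rank((A + 5I)^2) = 0. The eigenspace has dimension 2 - 1 = 1, so there is 1 Jordan block; the rank sequence gives block sizes [2].

Assembling the blocks gives the Jordan form J above.

J = [[-5, 1], [0, -5]]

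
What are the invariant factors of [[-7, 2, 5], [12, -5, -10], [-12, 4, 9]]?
The Jordan structure of A has elementary divisors (x + 1)^2, (x + 1). Arranging the block sizes at each eigenvalue in decreasing order and taking row products gives the invariant factors.

Invariant factors (smallest first, each dividing the next): x + 1, (x + 1)^2.

Check: the last factor (x + 1)^2 is the minimal polynomial, and the product (x + 1)^3 is the characteristic polynomial.

x + 1, (x + 1)^2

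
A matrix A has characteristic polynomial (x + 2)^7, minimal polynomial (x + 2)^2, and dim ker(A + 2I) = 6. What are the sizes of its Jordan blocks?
λ = -2: algebraic multiplicity 7 (exponent in χ_A), largest block size 2 (exponent in m_A), 6 blocks (geometric multiplicity). These force block sizes [2, 1, 1, 1, 1, 1].

Jordan blocks: (-2, 2), (-2, 1), (-2, 1), (-2, 1), (-2, 1), (-2, 1)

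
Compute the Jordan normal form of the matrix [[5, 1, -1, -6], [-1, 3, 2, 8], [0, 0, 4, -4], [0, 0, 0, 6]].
The characteristic polynomial is det(xI - A) = (x - 6)(x - 4)^3, so the eigenvalues are 4 (algebraic multiplicity 3), 6 (algebraic multiplicity 1).

For λ = 4: rank(A - 4I) = 3, rank((A - 4I)^2) = 2, rank((A - 4I)^3) = 1. The eigenspace has dimension 4 - 3 = 1, so there is 1 Jordan block; the rank sequence gives block sizes [3].

For λ = 6: algebraic multiplicity 1 gives one 1×1 block.

Assembling the blocks gives the Jordan form J above.

J = [[4, 1, 0, 0], [0, 4, 1, 0], [0, 0, 4, 0], [0, 0, 0, 6]]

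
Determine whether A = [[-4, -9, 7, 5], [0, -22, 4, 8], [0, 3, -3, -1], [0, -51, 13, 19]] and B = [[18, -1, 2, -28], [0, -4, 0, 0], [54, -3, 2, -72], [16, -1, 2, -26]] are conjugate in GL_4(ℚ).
Two matrices over a field are similar if and only if they have the same invariant factors.

Both A and B have characteristic polynomial (x - 2)(x + 4)^3 and minimal polynomial (x - 2)(x + 4)^2. Computing further, both have invariant factors x + 4, (x - 2)(x + 4)^2. Hence A and B are similar.

Yes.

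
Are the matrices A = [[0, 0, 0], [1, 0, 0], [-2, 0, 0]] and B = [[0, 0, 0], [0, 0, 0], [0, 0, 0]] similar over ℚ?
Both have characteristic polynomial x^3, but the minimal polynomial of A is x^2 while the minimal polynomial of B is x. The minimal polynomial is a similarity invariant, so A and B are not similar.

No.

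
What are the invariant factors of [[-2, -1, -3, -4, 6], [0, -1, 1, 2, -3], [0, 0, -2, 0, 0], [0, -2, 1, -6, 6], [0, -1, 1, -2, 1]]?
The Jordan structure of A has elementary divisors (x + 2)^3, (x + 2)^2. Arranging the block sizes at each eigenvalue in decreasing order and taking row products gives the invariant factors.

Invariant factors (smallest first, each dividing the next): (x + 2)^2, (x + 2)^3.

Check: the last factor (x + 2)^3 is the minimal polynomial, and the product (x + 2)^5 is the characteristic polynomial.

(x + 2)^2, (x + 2)^3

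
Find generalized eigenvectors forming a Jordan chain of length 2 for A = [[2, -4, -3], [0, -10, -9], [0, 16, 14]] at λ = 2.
We seek v_1 ∈ ker((A - 2I)^2) \ ker(A - 2I), then set v_{i+1} = (A - 2I) v_i.

One such chain is v_1 = [[1, 1, -1]]^T, v_2 = [[-1, -3, 4]]^T. Check: (A - 2I) v_2 = [[0, 0, 0]]^T = 0.

v_1 = [[1, 1, -1]]^T, v_2 = [[-1, -3, 4]]^T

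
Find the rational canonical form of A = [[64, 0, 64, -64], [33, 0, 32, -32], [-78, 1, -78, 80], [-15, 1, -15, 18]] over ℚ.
The invariant factors of A (the non-unit diagonal entries of the Smith normal form of xI - A over ℚ[x]) are (x - 4)^2(x + 2)^2, each dividing the next. The characteristic polynomial is their product, (x - 4)^2(x + 2)^2.

The rational canonical form is the block-diagonal matrix of companion matrices C(f_i):
R = [[0, 0, 0, -64], [1, 0, 0, -32], [0, 1, 0, 12], [0, 0, 1, 4]].

R = [[0, 0, 0, -64], [1, 0, 0, -32], [0, 1, 0, 12], [0, 0, 1, 4]]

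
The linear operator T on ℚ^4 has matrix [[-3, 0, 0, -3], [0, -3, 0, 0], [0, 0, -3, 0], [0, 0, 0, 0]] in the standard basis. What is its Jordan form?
J = [[-3, 0, 0, 0], [0, -3, 0, 0], [0, 0, -3, 0], [0, 0, 0, 0]]

The characteristic polynomial is det(xI - A) = x(x + 3)^3, so the eigenvalues are -3 (algebraic multiplicity 3), 0 (algebraic multiplicity 1).

For λ = -3: rank(A + 3I) = 1. The eigenspace has dimension 4 - 1 = 3, so there are 3 Jordan blocks; the rank sequence gives block sizes [1, 1, 1].

For λ = 0: algebraic multiplicity 1 gives one 1×1 block.

Assembling the blocks gives the Jordan form J above.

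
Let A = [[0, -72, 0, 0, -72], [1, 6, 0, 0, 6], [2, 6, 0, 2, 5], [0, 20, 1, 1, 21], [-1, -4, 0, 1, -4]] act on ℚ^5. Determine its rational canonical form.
The invariant factors of A (the non-unit diagonal entries of the Smith normal form of xI - A over ℚ[x]) are (x - 6)(x + 3)(x^3 - 3x - 4), each dividing the next. The characteristic polynomial is their product, (x - 6)(x + 3)(x^3 - 3x - 4).

The rational canonical form is the block-diagonal matrix of companion matrices C(f_i):
R = [[0, 0, 0, 0, -72], [1, 0, 0, 0, -66], [0, 1, 0, 0, -5], [0, 0, 1, 0, 21], [0, 0, 0, 1, 3]].

Note the characteristic polynomial does not split into linear factors over ℚ, so A has no Jordan form over ℚ; the rational canonical form exists over any field.

R = [[0, 0, 0, 0, -72], [1, 0, 0, 0, -66], [0, 1, 0, 0, -5], [0, 0, 1, 0, 21], [0, 0, 0, 1, 3]]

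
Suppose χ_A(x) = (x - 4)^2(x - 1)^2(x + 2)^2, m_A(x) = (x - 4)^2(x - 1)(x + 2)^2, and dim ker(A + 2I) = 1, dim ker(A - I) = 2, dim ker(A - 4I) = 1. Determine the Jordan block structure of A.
Jordan blocks: (-2, 2), (1, 1), (1, 1), (4, 2)

λ = -2: algebraic multiplicity 2 (exponent in χ_A), largest block size 2 (exponent in m_A), 1 block (geometric multiplicity). This forces block sizes [2].
λ = 1: algebraic multiplicity 2 (exponent in χ_A), largest block size 1 (exponent in m_A), 2 blocks (geometric multiplicity). These force block sizes [1, 1].
λ = 4: algebraic multiplicity 2 (exponent in χ_A), largest block size 2 (exponent in m_A), 1 block (geometric multiplicity). This forces block sizes [2].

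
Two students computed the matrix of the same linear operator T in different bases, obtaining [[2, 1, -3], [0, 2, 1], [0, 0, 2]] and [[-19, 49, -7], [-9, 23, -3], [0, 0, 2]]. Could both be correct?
No.

Both have characteristic polynomial (x - 2)^3, but the minimal polynomial of A is (x - 2)^3 while the minimal polynomial of B is (x - 2)^2. The minimal polynomial is a similarity invariant, so A and B are not similar.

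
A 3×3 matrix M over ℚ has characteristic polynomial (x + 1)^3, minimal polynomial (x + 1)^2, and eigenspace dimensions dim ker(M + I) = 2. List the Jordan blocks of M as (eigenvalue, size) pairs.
Jordan blocks: (-1, 2), (-1, 1)

λ = -1: algebraic multiplicity 3 (exponent in χ_M), largest block size 2 (exponent in m_M), 2 blocks (geometric multiplicity). These force block sizes [2, 1].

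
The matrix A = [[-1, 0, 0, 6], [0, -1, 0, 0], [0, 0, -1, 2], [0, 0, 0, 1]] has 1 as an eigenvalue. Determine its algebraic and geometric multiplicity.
algebraic multiplicity 1, geometric multiplicity 1

The characteristic polynomial is (x - 1)(x + 1)^3, so the factor x - 1 appears with exponent 1: the algebraic multiplicity is 1.

rank(A - I) = 3, so the eigenspace has dimension 4 - 3 = 1: the geometric multiplicity is 1.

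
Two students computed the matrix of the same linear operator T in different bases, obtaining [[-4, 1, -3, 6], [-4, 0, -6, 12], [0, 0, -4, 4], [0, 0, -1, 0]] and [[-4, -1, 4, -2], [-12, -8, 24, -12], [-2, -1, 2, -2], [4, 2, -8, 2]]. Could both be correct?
No.

Both have characteristic polynomial (x + 2)^4 and minimal polynomial (x + 2)^2. But rank(A + 2I) = 2 for A while rank(B + 2I) = 1 for B, so the number of Jordan blocks at λ = -2 differs. A and B are not similar.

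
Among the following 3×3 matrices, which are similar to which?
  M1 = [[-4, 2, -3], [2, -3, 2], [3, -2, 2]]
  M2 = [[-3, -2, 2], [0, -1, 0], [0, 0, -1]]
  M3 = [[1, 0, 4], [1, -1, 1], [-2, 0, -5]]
2 classes: {M1, M3}, {M2}

Characteristic polynomials: χ_{M1} = (x + 1)^2(x + 3), χ_{M2} = (x + 1)^2(x + 3), χ_{M3} = (x + 1)^2(x + 3).

{M1, M3}: invariant factors (x + 1)^2(x + 3).

{M2}: invariant factors x + 1, (x + 1)(x + 3).

Matrices are similar if and only if their invariant-factor lists agree; the partition into similarity classes is {M1, M3}, {M2}.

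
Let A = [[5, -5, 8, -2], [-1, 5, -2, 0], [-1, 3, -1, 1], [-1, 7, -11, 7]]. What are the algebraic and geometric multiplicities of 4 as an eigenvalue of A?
algebraic multiplicity 4, geometric multiplicity 2

The characteristic polynomial is (x - 4)^4, so the factor x - 4 appears with exponent 4: the algebraic multiplicity is 4.

rank(A - 4I) = 2, so the eigenspace has dimension 4 - 2 = 2: the geometric multiplicity is 2.

Since 2 < 4, A is not diagonalizable.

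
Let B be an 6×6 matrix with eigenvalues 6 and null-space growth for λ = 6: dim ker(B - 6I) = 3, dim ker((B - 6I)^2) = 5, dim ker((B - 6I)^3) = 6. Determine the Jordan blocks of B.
Jordan blocks: (6, 3), (6, 2), (6, 1)

λ = 6: successive nullity increments [3, 2, 1] count blocks of size ≥ k; block sizes are [3, 2, 1].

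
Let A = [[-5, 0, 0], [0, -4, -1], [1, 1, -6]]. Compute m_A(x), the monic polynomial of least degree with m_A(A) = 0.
m_A(x) = (x + 5)^3

The characteristic polynomial factors as (x + 5)^3. The minimal polynomial is ∏(x - λ)^{k_λ} where k_λ is the size of the largest Jordan block at λ.

For λ = -5: rank(A + 5I) = 2, and the largest Jordan block has size 3 (the smallest k with rank((A + 5I)^k) = rank((A + 5I)^(k+1))).

So m_A(x) = (x + 5)^3.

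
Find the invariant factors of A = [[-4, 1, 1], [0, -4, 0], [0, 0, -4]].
The Jordan structure of A has elementary divisors (x + 4)^2, (x + 4). Arranging the block sizes at each eigenvalue in decreasing order and taking row products gives the invariant factors.

Invariant factors (smallest first, each dividing the next): x + 4, (x + 4)^2.

Check: the last factor (x + 4)^2 is the minimal polynomial, and the product (x + 4)^3 is the characteristic polynomial.

x + 4, (x + 4)^2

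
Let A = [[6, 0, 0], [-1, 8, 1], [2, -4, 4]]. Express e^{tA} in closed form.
A has Jordan form J = [[6, 1, 0], [0, 6, 0], [0, 0, 6]] with A = PJP^{-1}, so e^{tA} = P e^{tJ} P^{-1}.

For a Jordan block J_k(λ), e^{tJ_k(λ)} = e^{λt} · (I + tN + t^2 N^2/2! + ... + t^{k-1} N^{k-1}/(k-1)!) where N is the nilpotent superdiagonal part.

Assembling the blocks and conjugating back gives the entries of e^{tA} as shown above.

e^{tA} = [[e^{6*t}, 0, 0], [-t*e^{6*t}, (2*t + 1)*e^{6*t}, t*e^{6*t}], [2*t*e^{6*t}, -4*t*e^{6*t}, (1 - 2*t)*e^{6*t}]]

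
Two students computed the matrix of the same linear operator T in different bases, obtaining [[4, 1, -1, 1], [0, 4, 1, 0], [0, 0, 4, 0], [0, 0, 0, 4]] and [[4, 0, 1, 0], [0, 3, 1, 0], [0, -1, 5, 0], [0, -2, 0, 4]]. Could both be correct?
Two matrices over a field are similar if and only if they have the same invariant factors.

Both A and B have characteristic polynomial (x - 4)^4 and minimal polynomial (x - 4)^3. Computing further, both have invariant factors x - 4, (x - 4)^3. Hence A and B are similar.

Yes.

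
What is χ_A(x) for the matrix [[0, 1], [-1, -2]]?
χ_A(x) = (x + 1)^2

xI - A = [[x, -1], [1, x + 2]].

Expanding det(xI - A) along the first row:
det(xI - A) = + (x)·det([[x + 2]]) - (-1)·det([[1]]).

Evaluating gives χ_A(x) = x^2 + 2x + 1 = (x + 1)^2.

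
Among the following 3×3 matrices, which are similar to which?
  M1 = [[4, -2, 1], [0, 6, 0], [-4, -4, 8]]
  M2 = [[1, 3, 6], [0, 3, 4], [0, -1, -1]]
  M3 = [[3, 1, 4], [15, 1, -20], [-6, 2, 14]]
Characteristic polynomials: χ_{M1} = (x - 6)^3, χ_{M2} = (x - 1)^3, χ_{M3} = (x - 6)^3.

{M1, M3}: invariant factors x - 6, (x - 6)^2.

{M2}: invariant factors x - 1, (x - 1)^2.

Matrices are similar if and only if their invariant-factor lists agree; the partition into similarity classes is {M1, M3}, {M2}.

2 classes: {M1, M3}, {M2}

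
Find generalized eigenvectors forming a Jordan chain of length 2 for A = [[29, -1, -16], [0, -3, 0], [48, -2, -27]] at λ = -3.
v_1 = [[-1, 1, -2]]^T, v_2 = [[-1, 0, -2]]^T

We seek v_1 ∈ ker((A + 3I)^2) \ ker(A + 3I), then set v_{i+1} = (A + 3I) v_i.

One such chain is v_1 = [[-1, 1, -2]]^T, v_2 = [[-1, 0, -2]]^T. Check: (A + 3I) v_2 = [[0, 0, 0]]^T = 0.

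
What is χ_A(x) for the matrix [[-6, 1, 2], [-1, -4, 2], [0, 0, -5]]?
xI - A = [[x + 6, -1, -2], [1, x + 4, -2], [0, 0, x + 5]].

Expanding det(xI - A) along the first row:
det(xI - A) = + (x + 6)·det([[x + 4, -2], [0, x + 5]]) - (-1)·det([[1, -2], [0, x + 5]]) + (-2)·det([[1, x + 4], [0, 0]]).

Evaluating gives χ_A(x) = x^3 + 15x^2 + 75x + 125 = (x + 5)^3.

χ_A(x) = (x + 5)^3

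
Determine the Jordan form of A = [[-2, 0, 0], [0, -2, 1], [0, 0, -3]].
The characteristic polynomial is det(xI - A) = (x + 2)^2(x + 3), so the eigenvalues are -3 (algebraic multiplicity 1), -2 (algebraic multiplicity 2).

For λ = -3: algebraic multiplicity 1 gives one 1×1 block.

For λ = -2: rank(A + 2I) = 1. The eigenspace has dimension 3 - 1 = 2, so there are 2 Jordan blocks; the rank sequence gives block sizes [1, 1].

Assembling the blocks gives the Jordan form J above.

J = [[-3, 0, 0], [0, -2, 0], [0, 0, -2]]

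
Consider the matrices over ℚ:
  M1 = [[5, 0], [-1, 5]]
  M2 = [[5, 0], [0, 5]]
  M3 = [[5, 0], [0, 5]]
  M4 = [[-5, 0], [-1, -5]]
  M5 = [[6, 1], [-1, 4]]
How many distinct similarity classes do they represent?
Characteristic polynomials: χ_{M1} = (x - 5)^2, χ_{M2} = (x - 5)^2, χ_{M3} = (x - 5)^2, χ_{M4} = (x + 5)^2, χ_{M5} = (x - 5)^2.

{M1, M5}: invariant factors (x - 5)^2.

{M2, M3}: invariant factors x - 5, x - 5.

{M4}: invariant factors (x + 5)^2.

Matrices are similar if and only if their invariant-factor lists agree; the partition into similarity classes is {M1, M5}, {M2, M3}, {M4}.

3 classes: {M1, M5}, {M2, M3}, {M4}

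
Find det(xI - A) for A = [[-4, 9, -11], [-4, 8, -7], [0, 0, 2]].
xI - A = [[x + 4, -9, 11], [4, x - 8, 7], [0, 0, x - 2]].

Expanding det(xI - A) along the first row:
det(xI - A) = + (x + 4)·det([[x - 8, 7], [0, x - 2]]) - (-9)·det([[4, 7], [0, x - 2]]) + (11)·det([[4, x - 8], [0, 0]]).

Evaluating gives χ_A(x) = x^3 - 6x^2 + 12x - 8 = (x - 2)^3.

χ_A(x) = (x - 2)^3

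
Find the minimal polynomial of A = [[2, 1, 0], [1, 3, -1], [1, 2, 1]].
The characteristic polynomial factors as (x - 2)^3. The minimal polynomial is ∏(x - λ)^{k_λ} where k_λ is the size of the largest Jordan block at λ.

For λ = 2: rank(A - 2I) = 2, and the largest Jordan block has size 3 (the smallest k with rank((A - 2I)^k) = rank((A - 2I)^(k+1))).

So m_A(x) = (x - 2)^3.

m_A(x) = (x - 2)^3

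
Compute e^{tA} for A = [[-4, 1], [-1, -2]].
A has Jordan form J = [[-3, 1], [0, -3]] with A = PJP^{-1}, so e^{tA} = P e^{tJ} P^{-1}.

For a Jordan block J_k(λ), e^{tJ_k(λ)} = e^{λt} · (I + tN + t^2 N^2/2! + ... + t^{k-1} N^{k-1}/(k-1)!) where N is the nilpotent superdiagonal part.

Assembling the blocks and conjugating back gives the entries of e^{tA} as shown above.

e^{tA} = [[(1 - t)*e^{-3*t}, t*e^{-3*t}], [-t*e^{-3*t}, (t + 1)*e^{-3*t}]]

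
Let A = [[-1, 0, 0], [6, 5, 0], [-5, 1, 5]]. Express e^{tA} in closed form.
e^{tA} = [[e^{-t}, 0, 0], [(e^{6*t} - 1)*e^{-t}, e^{5*t}, 0], [((t - 1)*e^{6*t} + 1)*e^{-t}, t*e^{5*t}, e^{5*t}]]

A has Jordan form J = [[-1, 0, 0], [0, 5, 1], [0, 0, 5]] with A = PJP^{-1}, so e^{tA} = P e^{tJ} P^{-1}.

For a Jordan block J_k(λ), e^{tJ_k(λ)} = e^{λt} · (I + tN + t^2 N^2/2! + ... + t^{k-1} N^{k-1}/(k-1)!) where N is the nilpotent superdiagonal part.

Assembling the blocks and conjugating back gives the entries of e^{tA} as shown above.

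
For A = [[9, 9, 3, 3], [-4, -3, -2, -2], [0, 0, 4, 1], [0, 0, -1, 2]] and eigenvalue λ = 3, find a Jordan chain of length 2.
We seek v_1 ∈ ker((A - 3I)^2) \ ker(A - 3I), then set v_{i+1} = (A - 3I) v_i.

One such chain is v_1 = [[-2, 1, 0, 0]]^T, v_2 = [[-3, 2, 0, 0]]^T. Check: (A - 3I) v_2 = [[0, 0, 0, 0]]^T = 0.

v_1 = [[-2, 1, 0, 0]]^T, v_2 = [[-3, 2, 0, 0]]^T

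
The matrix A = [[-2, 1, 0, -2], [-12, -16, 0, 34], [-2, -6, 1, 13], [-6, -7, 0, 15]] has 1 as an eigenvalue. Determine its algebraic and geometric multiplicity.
The characteristic polynomial is (x - 1)^2(x + 2)^2, so the factor x - 1 appears with exponent 2: the algebraic multiplicity is 2.

rank(A - I) = 3, so the eigenspace has dimension 4 - 3 = 1: the geometric multiplicity is 1.

Since 1 < 2, A is not diagonalizable.

algebraic multiplicity 2, geometric multiplicity 1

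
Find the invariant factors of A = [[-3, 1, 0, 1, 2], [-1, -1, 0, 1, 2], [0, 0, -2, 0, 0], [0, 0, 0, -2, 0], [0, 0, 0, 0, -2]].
The Jordan structure of A has elementary divisors (x + 2)^2, (x + 2), (x + 2), (x + 2). Arranging the block sizes at each eigenvalue in decreasing order and taking row products gives the invariant factors.

Invariant factors (smallest first, each dividing the next): x + 2, x + 2, x + 2, (x + 2)^2.

Check: the last factor (x + 2)^2 is the minimal polynomial, and the product (x + 2)^5 is the characteristic polynomial.

x + 2, x + 2, x + 2, (x + 2)^2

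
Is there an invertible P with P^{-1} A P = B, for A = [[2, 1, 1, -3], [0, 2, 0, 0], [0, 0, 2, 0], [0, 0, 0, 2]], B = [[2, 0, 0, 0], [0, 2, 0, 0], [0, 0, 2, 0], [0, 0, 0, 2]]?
Both have characteristic polynomial (x - 2)^4, but the minimal polynomial of A is (x - 2)^2 while the minimal polynomial of B is x - 2. The minimal polynomial is a similarity invariant, so A and B are not similar.

No.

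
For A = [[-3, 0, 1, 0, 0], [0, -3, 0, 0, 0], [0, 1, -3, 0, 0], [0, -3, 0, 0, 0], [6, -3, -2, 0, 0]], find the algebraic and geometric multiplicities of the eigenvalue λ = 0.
The characteristic polynomial is x^2(x + 3)^3, so the factor x appears with exponent 2: the algebraic multiplicity is 2.

rank(A) = 3, so the eigenspace has dimension 5 - 3 = 2: the geometric multiplicity is 2.

algebraic multiplicity 2, geometric multiplicity 2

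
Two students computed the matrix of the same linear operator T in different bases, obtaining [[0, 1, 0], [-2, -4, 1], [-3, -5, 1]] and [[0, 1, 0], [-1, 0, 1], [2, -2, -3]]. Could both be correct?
Yes.

Two matrices over a field are similar if and only if they have the same invariant factors.

Both A and B have characteristic polynomial (x + 1)^3 and minimal polynomial (x + 1)^3. Computing further, both have invariant factors (x + 1)^3. Hence A and B are similar.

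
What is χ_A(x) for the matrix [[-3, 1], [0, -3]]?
xI - A = [[x + 3, -1], [0, x + 3]].

Expanding det(xI - A) along the first row:
det(xI - A) = + (x + 3)·det([[x + 3]]) - (-1)·det([[0]]).

Evaluating gives χ_A(x) = x^2 + 6x + 9 = (x + 3)^2.

χ_A(x) = (x + 3)^2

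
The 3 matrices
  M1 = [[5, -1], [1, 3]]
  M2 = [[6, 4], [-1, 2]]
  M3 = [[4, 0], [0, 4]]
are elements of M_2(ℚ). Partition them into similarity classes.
Characteristic polynomials: χ_{M1} = (x - 4)^2, χ_{M2} = (x - 4)^2, χ_{M3} = (x - 4)^2.

{M1, M2}: invariant factors (x - 4)^2.

{M3}: invariant factors x - 4, x - 4.

Matrices are similar if and only if their invariant-factor lists agree; the partition into similarity classes is {M1, M2}, {M3}.

2 classes: {M1, M2}, {M3}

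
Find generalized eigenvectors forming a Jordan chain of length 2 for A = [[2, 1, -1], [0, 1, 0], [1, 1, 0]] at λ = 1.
We seek v_1 ∈ ker((A - I)^2) \ ker(A - I), then set v_{i+1} = (A - I) v_i.

One such chain is v_1 = [[-2, 0, -3]]^T, v_2 = [[1, 0, 1]]^T. Check: (A - I) v_2 = [[0, 0, 0]]^T = 0.

v_1 = [[-2, 0, -3]]^T, v_2 = [[1, 0, 1]]^T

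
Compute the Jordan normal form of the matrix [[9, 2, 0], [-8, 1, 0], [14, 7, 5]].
J = [[5, 1, 0], [0, 5, 0], [0, 0, 5]]

The characteristic polynomial is det(xI - A) = (x - 5)^3, so the eigenvalues are 5 (algebraic multiplicity 3).

For λ = 5: rank(A - 5I) = 1, rank((A - 5I)^2) = 0. The eigenspace has dimension 3 - 1 = 2, so there are 2 Jordan blocks; the rank sequence gives block sizes [2, 1].

Assembling the blocks gives the Jordan form J above.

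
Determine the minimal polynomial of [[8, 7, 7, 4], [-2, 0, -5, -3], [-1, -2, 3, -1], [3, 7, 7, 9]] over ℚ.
The characteristic polynomial factors as (x - 5)^4. The minimal polynomial is ∏(x - λ)^{k_λ} where k_λ is the size of the largest Jordan block at λ.

For λ = 5: rank(A - 5I) = 2, and the largest Jordan block has size 2 (the smallest k with rank((A - 5I)^k) = rank((A - 5I)^(k+1))).

So m_A(x) = (x - 5)^2.

m_A(x) = (x - 5)^2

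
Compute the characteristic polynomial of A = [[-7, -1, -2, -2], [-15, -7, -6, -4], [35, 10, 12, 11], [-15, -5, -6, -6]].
xI - A = [[x + 7, 1, 2, 2], [15, x + 7, 6, 4], [-35, -10, x - 12, -11], [15, 5, 6, x + 6]].

Expanding det(xI - A) along the first row:
det(xI - A) = + (x + 7)·det([[x + 7, 6, 4], [-10, x - 12, -11], [5, 6, x + 6]]) - (1)·det([[15, 6, 4], [-35, x - 12, -11], [15, 6, x + 6]]) + (2)·det([[15, x + 7, 4], [-35, -10, -11], [15, 5, x + 6]]) - (2)·det([[15, x + 7, 6], [-35, -10, x - 12], [15, 5, 6]]).

Evaluating gives χ_A(x) = x^4 + 8x^3 + 24x^2 + 32x + 16 = (x + 2)^4.

χ_A(x) = (x + 2)^4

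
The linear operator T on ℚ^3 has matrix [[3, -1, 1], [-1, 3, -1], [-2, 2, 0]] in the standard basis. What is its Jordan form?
J = [[2, 1, 0], [0, 2, 0], [0, 0, 2]]

The characteristic polynomial is det(xI - A) = (x - 2)^3, so the eigenvalues are 2 (algebraic multiplicity 3).

For λ = 2: rank(A - 2I) = 1, rank((A - 2I)^2) = 0. The eigenspace has dimension 3 - 1 = 2, so there are 2 Jordan blocks; the rank sequence gives block sizes [2, 1].

Assembling the blocks gives the Jordan form J above.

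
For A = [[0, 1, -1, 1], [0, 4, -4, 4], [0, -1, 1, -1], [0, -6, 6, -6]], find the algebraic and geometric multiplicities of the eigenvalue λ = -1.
algebraic multiplicity 1, geometric multiplicity 1

The characteristic polynomial is x^3(x + 1), so the factor x + 1 appears with exponent 1: the algebraic multiplicity is 1.

rank(A + I) = 3, so the eigenspace has dimension 4 - 3 = 1: the geometric multiplicity is 1.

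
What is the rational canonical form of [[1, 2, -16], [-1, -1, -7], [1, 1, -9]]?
R = [[0, 0, -16], [1, 0, -24], [0, 1, -9]]

The invariant factors of A (the non-unit diagonal entries of the Smith normal form of xI - A over ℚ[x]) are (x + 1)(x + 4)^2, each dividing the next. The characteristic polynomial is their product, (x + 1)(x + 4)^2.

The rational canonical form is the block-diagonal matrix of companion matrices C(f_i):
R = [[0, 0, -16], [1, 0, -24], [0, 1, -9]].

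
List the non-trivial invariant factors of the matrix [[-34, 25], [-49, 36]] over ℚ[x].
(x - 1)^2

The Jordan structure of A has elementary divisors (x - 1)^2. Arranging the block sizes at each eigenvalue in decreasing order and taking row products gives the invariant factors.

Invariant factors (smallest first, each dividing the next): (x - 1)^2.

Check: the last factor (x - 1)^2 is the minimal polynomial, and the product (x - 1)^2 is the characteristic polynomial.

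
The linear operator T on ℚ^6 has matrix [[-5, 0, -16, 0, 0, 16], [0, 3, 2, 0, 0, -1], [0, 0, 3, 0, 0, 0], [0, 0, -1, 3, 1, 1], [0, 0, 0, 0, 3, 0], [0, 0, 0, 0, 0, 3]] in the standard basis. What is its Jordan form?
The characteristic polynomial is det(xI - A) = (x - 3)^5(x + 5), so the eigenvalues are -5 (algebraic multiplicity 1), 3 (algebraic multiplicity 5).

For λ = -5: algebraic multiplicity 1 gives one 1×1 block.

For λ = 3: rank(A - 3I) = 3, rank((A - 3I)^2) = 1. The eigenspace has dimension 6 - 3 = 3, so there are 3 Jordan blocks; the rank sequence gives block sizes [2, 2, 1].

Assembling the blocks gives the Jordan form J above.

J = [[-5, 0, 0, 0, 0, 0], [0, 3, 1, 0, 0, 0], [0, 0, 3, 0, 0, 0], [0, 0, 0, 3, 1, 0], [0, 0, 0, 0, 3, 0], [0, 0, 0, 0, 0, 3]]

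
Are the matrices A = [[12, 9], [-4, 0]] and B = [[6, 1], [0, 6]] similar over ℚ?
Yes.

Two matrices over a field are similar if and only if they have the same invariant factors.

Both A and B have characteristic polynomial (x - 6)^2 and minimal polynomial (x - 6)^2. Computing further, both have invariant factors (x - 6)^2. Hence A and B are similar.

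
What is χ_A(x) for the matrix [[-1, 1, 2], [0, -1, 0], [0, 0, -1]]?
xI - A = [[x + 1, -1, -2], [0, x + 1, 0], [0, 0, x + 1]].

Expanding det(xI - A) along the first row:
det(xI - A) = + (x + 1)·det([[x + 1, 0], [0, x + 1]]) - (-1)·det([[0, 0], [0, x + 1]]) + (-2)·det([[0, x + 1], [0, 0]]).

Evaluating gives χ_A(x) = x^3 + 3x^2 + 3x + 1 = (x + 1)^3.

χ_A(x) = (x + 1)^3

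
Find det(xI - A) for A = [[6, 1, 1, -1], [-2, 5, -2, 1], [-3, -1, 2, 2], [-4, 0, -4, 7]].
χ_A(x) = (x - 5)^4

xI - A = [[x - 6, -1, -1, 1], [2, x - 5, 2, -1], [3, 1, x - 2, -2], [4, 0, 4, x - 7]].

Expanding det(xI - A) along the first row:
det(xI - A) = + (x - 6)·det([[x - 5, 2, -1], [1, x - 2, -2], [0, 4, x - 7]]) - (-1)·det([[2, 2, -1], [3, x - 2, -2], [4, 4, x - 7]]) + (-1)·det([[2, x - 5, -1], [3, 1, -2], [4, 0, x - 7]]) - (1)·det([[2, x - 5, 2], [3, 1, x - 2], [4, 0, 4]]).

Evaluating gives χ_A(x) = x^4 - 20x^3 + 150x^2 - 500x + 625 = (x - 5)^4.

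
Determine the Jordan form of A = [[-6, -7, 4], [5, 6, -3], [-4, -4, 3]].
The characteristic polynomial is det(xI - A) = (x - 1)^3, so the eigenvalues are 1 (algebraic multiplicity 3).

For λ = 1: rank(A - I) = 2, rank((A - I)^2) = 1, rank((A - I)^3) = 0. The eigenspace has dimension 3 - 2 = 1, so there is 1 Jordan block; the rank sequence gives block sizes [3].

Assembling the blocks gives the Jordan form J above.

J = [[1, 1, 0], [0, 1, 1], [0, 0, 1]]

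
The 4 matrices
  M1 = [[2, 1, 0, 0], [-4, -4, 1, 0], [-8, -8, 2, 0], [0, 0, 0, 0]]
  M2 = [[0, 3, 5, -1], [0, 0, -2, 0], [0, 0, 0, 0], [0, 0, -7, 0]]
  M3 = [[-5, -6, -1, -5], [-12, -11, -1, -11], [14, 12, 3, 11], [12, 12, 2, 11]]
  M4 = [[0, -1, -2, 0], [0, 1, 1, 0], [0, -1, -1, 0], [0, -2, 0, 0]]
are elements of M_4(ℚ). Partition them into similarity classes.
Characteristic polynomials: χ_{M1} = x^4, χ_{M2} = x^4, χ_{M3} = (x - 1)^3(x + 5), χ_{M4} = x^4.

{M1, M2, M4}: invariant factors x, x^3.

{M3}: invariant factors (x - 1)^3(x + 5).

Matrices are similar if and only if their invariant-factor lists agree; the partition into similarity classes is {M1, M2, M4}, {M3}.

2 classes: {M1, M2, M4}, {M3}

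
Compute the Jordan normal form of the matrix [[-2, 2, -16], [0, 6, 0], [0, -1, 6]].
The characteristic polynomial is det(xI - A) = (x - 6)^2(x + 2), so the eigenvalues are -2 (algebraic multiplicity 1), 6 (algebraic multiplicity 2).

For λ = -2: algebraic multiplicity 1 gives one 1×1 block.

For λ = 6: rank(A - 6I) = 2, rank((A - 6I)^2) = 1. The eigenspace has dimension 3 - 2 = 1, so there is 1 Jordan block; the rank sequence gives block sizes [2].

Assembling the blocks gives the Jordan form J above.

J = [[-2, 0, 0], [0, 6, 1], [0, 0, 6]]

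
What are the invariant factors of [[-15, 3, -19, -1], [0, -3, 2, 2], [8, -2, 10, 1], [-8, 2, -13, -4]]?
The Jordan structure of A has elementary divisors (x + 3)^2, (x + 3)^2. Arranging the block sizes at each eigenvalue in decreasing order and taking row products gives the invariant factors.

Invariant factors (smallest first, each dividing the next): (x + 3)^2, (x + 3)^2.

Check: the last factor (x + 3)^2 is the minimal polynomial, and the product (x + 3)^4 is the characteristic polynomial.

(x + 3)^2, (x + 3)^2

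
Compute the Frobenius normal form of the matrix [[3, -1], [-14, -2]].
The invariant factors of A (the non-unit diagonal entries of the Smith normal form of xI - A over ℚ[x]) are (x - 5)(x + 4), each dividing the next. The characteristic polynomial is their product, (x - 5)(x + 4).

The rational canonical form is the block-diagonal matrix of companion matrices C(f_i):
R = [[0, 20], [1, 1]].

R = [[0, 20], [1, 1]]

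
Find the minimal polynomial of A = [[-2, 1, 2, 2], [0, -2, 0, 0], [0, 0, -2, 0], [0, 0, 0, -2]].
The characteristic polynomial factors as (x + 2)^4. The minimal polynomial is ∏(x - λ)^{k_λ} where k_λ is the size of the largest Jordan block at λ.

For λ = -2: rank(A + 2I) = 1, and the largest Jordan block has size 2 (the smallest k with rank((A + 2I)^k) = rank((A + 2I)^(k+1))).

So m_A(x) = (x + 2)^2.

m_A(x) = (x + 2)^2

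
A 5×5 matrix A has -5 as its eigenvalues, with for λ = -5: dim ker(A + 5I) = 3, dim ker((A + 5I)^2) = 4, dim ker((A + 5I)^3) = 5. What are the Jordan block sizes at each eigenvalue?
λ = -5: successive nullity increments [3, 1, 1] count blocks of size ≥ k; block sizes are [3, 1, 1].

Jordan blocks: (-5, 3), (-5, 1), (-5, 1)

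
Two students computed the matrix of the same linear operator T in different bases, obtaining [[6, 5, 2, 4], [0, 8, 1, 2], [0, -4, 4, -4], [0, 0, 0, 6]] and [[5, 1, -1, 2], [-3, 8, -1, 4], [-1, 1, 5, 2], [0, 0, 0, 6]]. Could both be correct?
Two matrices over a field are similar if and only if they have the same invariant factors.

Both A and B have characteristic polynomial (x - 6)^4 and minimal polynomial (x - 6)^3. Computing further, both have invariant factors x - 6, (x - 6)^3. Hence A and B are similar.

Yes.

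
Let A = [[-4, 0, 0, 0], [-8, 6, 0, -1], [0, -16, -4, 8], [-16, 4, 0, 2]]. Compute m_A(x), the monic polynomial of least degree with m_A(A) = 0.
m_A(x) = (x - 4)^2(x + 4)

The characteristic polynomial factors as (x - 4)^2(x + 4)^2. The minimal polynomial is ∏(x - λ)^{k_λ} where k_λ is the size of the largest Jordan block at λ.

For λ = -4: rank(A + 4I) = 2, and the largest Jordan block has size 1 (the smallest k with rank((A + 4I)^k) = rank((A + 4I)^(k+1))).
For λ = 4: rank(A - 4I) = 3, and the largest Jordan block has size 2 (the smallest k with rank((A - 4I)^k) = rank((A - 4I)^(k+1))).

So m_A(x) = (x - 4)^2(x + 4).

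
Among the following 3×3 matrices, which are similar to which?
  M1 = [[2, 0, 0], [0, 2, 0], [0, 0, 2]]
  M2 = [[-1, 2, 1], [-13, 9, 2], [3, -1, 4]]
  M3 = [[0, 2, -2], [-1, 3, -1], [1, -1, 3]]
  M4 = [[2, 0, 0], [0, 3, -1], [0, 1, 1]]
Characteristic polynomials: χ_{M1} = (x - 2)^3, χ_{M2} = (x - 4)^3, χ_{M3} = (x - 2)^3, χ_{M4} = (x - 2)^3.

{M1}: invariant factors x - 2, x - 2, x - 2.

{M2}: invariant factors (x - 4)^3.

{M3, M4}: invariant factors x - 2, (x - 2)^2.

Matrices are similar if and only if their invariant-factor lists agree; the partition into similarity classes is {M1}, {M2}, {M3, M4}.

3 classes: {M1}, {M2}, {M3, M4}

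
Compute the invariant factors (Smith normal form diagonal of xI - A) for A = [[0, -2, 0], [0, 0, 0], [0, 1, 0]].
The Jordan structure of A has elementary divisors x^2, x. Arranging the block sizes at each eigenvalue in decreasing order and taking row products gives the invariant factors.

Invariant factors (smallest first, each dividing the next): x, x^2.

Check: the last factor x^2 is the minimal polynomial, and the product x^3 is the characteristic polynomial.

x, x^2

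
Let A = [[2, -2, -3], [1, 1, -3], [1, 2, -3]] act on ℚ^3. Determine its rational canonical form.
R = [[0, 0, 3], [1, 0, -4], [0, 1, 0]]

The invariant factors of A (the non-unit diagonal entries of the Smith normal form of xI - A over ℚ[x]) are x^3 + 4x - 3, each dividing the next. The characteristic polynomial is their product, x^3 + 4x - 3.

The rational canonical form is the block-diagonal matrix of companion matrices C(f_i):
R = [[0, 0, 3], [1, 0, -4], [0, 1, 0]].

Note the characteristic polynomial does not split into linear factors over ℚ, so A has no Jordan form over ℚ; the rational canonical form exists over any field.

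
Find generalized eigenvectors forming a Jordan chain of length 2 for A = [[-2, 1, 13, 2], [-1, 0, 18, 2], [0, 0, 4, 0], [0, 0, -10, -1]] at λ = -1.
We seek v_1 ∈ ker((A + I)^2) \ ker(A + I), then set v_{i+1} = (A + I) v_i.

One such chain is v_1 = [[0, 1, 0, 0]]^T, v_2 = [[1, 1, 0, 0]]^T. Check: (A + I) v_2 = [[0, 0, 0, 0]]^T = 0.

v_1 = [[0, 1, 0, 0]]^T, v_2 = [[1, 1, 0, 0]]^T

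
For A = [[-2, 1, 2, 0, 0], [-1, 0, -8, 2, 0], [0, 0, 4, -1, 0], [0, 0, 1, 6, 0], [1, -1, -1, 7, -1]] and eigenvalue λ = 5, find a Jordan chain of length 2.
We seek v_1 ∈ ker((A - 5I)^2) \ ker(A - 5I), then set v_{i+1} = (A - 5I) v_i.

One such chain is v_1 = [[0, -2, 1, 0, 0]]^T, v_2 = [[0, 2, -1, 1, 1]]^T. Check: (A - 5I) v_2 = [[0, 0, 0, 0, 0]]^T = 0.

v_1 = [[0, -2, 1, 0, 0]]^T, v_2 = [[0, 2, -1, 1, 1]]^T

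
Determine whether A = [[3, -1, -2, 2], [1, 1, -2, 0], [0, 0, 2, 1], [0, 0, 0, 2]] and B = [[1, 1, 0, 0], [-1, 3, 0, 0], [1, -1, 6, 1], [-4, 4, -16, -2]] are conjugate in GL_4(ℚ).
Yes.

Two matrices over a field are similar if and only if they have the same invariant factors.

Both A and B have characteristic polynomial (x - 2)^4 and minimal polynomial (x - 2)^2. Computing further, both have invariant factors (x - 2)^2, (x - 2)^2. Hence A and B are similar.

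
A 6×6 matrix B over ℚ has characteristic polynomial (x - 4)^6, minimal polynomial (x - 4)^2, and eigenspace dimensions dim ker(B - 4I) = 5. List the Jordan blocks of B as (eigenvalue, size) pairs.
Jordan blocks: (4, 2), (4, 1), (4, 1), (4, 1), (4, 1)

λ = 4: algebraic multiplicity 6 (exponent in χ_B), largest block size 2 (exponent in m_B), 5 blocks (geometric multiplicity). These force block sizes [2, 1, 1, 1, 1].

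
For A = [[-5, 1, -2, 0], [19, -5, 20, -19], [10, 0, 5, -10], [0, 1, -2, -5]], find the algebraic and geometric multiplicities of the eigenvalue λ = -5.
algebraic multiplicity 3, geometric multiplicity 1

The characteristic polynomial is (x - 5)(x + 5)^3, so the factor x + 5 appears with exponent 3: the algebraic multiplicity is 3.

rank(A + 5I) = 3, so the eigenspace has dimension 4 - 3 = 1: the geometric multiplicity is 1.

Since 1 < 3, A is not diagonalizable.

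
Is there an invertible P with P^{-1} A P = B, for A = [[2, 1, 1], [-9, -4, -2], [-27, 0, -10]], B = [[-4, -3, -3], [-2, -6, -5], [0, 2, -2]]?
Yes.

Two matrices over a field are similar if and only if they have the same invariant factors.

Both A and B have characteristic polynomial (x + 4)^3 and minimal polynomial (x + 4)^3. Computing further, both have invariant factors (x + 4)^3. Hence A and B are similar.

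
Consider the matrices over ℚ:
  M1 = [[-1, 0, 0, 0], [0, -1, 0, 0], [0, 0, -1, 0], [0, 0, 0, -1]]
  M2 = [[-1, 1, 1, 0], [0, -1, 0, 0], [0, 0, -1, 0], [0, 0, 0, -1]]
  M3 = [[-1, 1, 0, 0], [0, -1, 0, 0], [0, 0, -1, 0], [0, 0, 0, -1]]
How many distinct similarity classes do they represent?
Characteristic polynomials: χ_{M1} = (x + 1)^4, χ_{M2} = (x + 1)^4, χ_{M3} = (x + 1)^4.

{M1}: invariant factors x + 1, x + 1, x + 1, x + 1.

{M2, M3}: invariant factors x + 1, x + 1, (x + 1)^2.

Matrices are similar if and only if their invariant-factor lists agree; the partition into similarity classes is {M1}, {M2, M3}.

2 classes: {M1}, {M2, M3}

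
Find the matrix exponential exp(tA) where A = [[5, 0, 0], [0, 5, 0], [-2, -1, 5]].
A has Jordan form J = [[5, 1, 0], [0, 5, 0], [0, 0, 5]] with A = PJP^{-1}, so e^{tA} = P e^{tJ} P^{-1}.

For a Jordan block J_k(λ), e^{tJ_k(λ)} = e^{λt} · (I + tN + t^2 N^2/2! + ... + t^{k-1} N^{k-1}/(k-1)!) where N is the nilpotent superdiagonal part.

Assembling the blocks and conjugating back gives the entries of e^{tA} as shown above.

e^{tA} = [[e^{5*t}, 0, 0], [0, e^{5*t}, 0], [-2*t*e^{5*t}, -t*e^{5*t}, e^{5*t}]]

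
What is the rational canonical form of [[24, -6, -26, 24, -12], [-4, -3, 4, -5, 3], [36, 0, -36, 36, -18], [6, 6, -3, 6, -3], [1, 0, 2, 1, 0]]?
R = [[0, -6, 0, 0, 0], [1, -3, 0, 0, 0], [0, 0, 0, 0, -18], [0, 0, 1, 0, -15], [0, 0, 0, 1, -6]]

The invariant factors of A (the non-unit diagonal entries of the Smith normal form of xI - A over ℚ[x]) are x^2 + 3x + 6, (x + 3)(x^2 + 3x + 6), each dividing the next. The characteristic polynomial is their product, (x + 3)(x^2 + 3x + 6)^2.

The rational canonical form is the block-diagonal matrix of companion matrices C(f_i):
R = [[0, -6, 0, 0, 0], [1, -3, 0, 0, 0], [0, 0, 0, 0, -18], [0, 0, 1, 0, -15], [0, 0, 0, 1, -6]].

Note the characteristic polynomial does not split into linear factors over ℚ, so A has no Jordan form over ℚ; the rational canonical form exists over any field.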